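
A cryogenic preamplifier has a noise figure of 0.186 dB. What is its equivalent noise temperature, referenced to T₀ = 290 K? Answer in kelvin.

12.7 K

F = 10^(0.186/10) = 1.04376
T_e = (F − 1)·T₀ = (1.04376 − 1) × 290 = 12.7 K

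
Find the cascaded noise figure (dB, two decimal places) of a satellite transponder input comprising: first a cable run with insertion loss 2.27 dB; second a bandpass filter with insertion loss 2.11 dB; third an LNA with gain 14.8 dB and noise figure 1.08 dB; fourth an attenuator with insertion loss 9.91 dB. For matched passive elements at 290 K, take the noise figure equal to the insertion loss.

Convert to linear (a loss of L dB is a gain of −L dB): F_i = 10^(NF_i/10), G_i = 10^(G_i,dB/10)
  Stage 1: F_1 = 10^(2.27/10) = 1.687, G_1 = 10^(−2.27/10) = 0.5929
  Stage 2: F_2 = 10^(2.11/10) = 1.626, G_2 = 10^(−2.11/10) = 0.6152
  Stage 3: F_3 = 10^(1.08/10) = 1.282, G_3 = 10^(14.8/10) = 30.20
  Stage 4: F_4 = 10^(9.91/10) = 9.795, G_4 = 10^(−9.91/10) = 0.1021
Friis cascade:
  F = 1.687 + (1.626 − 1)/0.5929 + (1.282 − 1)/0.3648 + (9.795 − 1)/11.02 = 4.314
NF = 10 log₁₀(4.314) = 6.35 dB

6.35 dB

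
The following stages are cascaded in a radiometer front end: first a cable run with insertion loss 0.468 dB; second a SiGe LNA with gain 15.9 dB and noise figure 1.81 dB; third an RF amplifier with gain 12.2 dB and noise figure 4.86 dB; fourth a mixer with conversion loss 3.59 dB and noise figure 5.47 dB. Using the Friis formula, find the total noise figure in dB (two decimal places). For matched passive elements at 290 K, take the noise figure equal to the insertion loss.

Convert to linear (a loss of L dB is a gain of −L dB): F_i = 10^(NF_i/10), G_i = 10^(G_i,dB/10)
  Stage 1: F_1 = 10^(0.468/10) = 1.114, G_1 = 10^(−0.468/10) = 0.8978
  Stage 2: F_2 = 10^(1.81/10) = 1.517, G_2 = 10^(15.9/10) = 38.90
  Stage 3: F_3 = 10^(4.86/10) = 3.062, G_3 = 10^(12.2/10) = 16.60
  Stage 4: F_4 = 10^(5.47/10) = 3.524, G_4 = 10^(−3.59/10) = 0.4375
Friis cascade:
  F = 1.114 + (1.517 − 1)/0.8978 + (3.062 − 1)/34.93 + (3.524 − 1)/579.7 = 1.753
NF = 10 log₁₀(1.753) = 2.44 dB

2.44 dB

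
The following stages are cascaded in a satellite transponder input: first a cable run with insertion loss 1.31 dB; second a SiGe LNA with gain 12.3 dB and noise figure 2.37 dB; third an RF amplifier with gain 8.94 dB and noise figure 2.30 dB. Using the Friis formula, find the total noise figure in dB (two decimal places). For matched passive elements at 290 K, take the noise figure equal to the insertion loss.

Convert to linear (a loss of L dB is a gain of −L dB): F_i = 10^(NF_i/10), G_i = 10^(G_i,dB/10)
  Stage 1: F_1 = 10^(1.31/10) = 1.352, G_1 = 10^(−1.31/10) = 0.7396
  Stage 2: F_2 = 10^(2.37/10) = 1.726, G_2 = 10^(12.3/10) = 16.98
  Stage 3: F_3 = 10^(2.30/10) = 1.698, G_3 = 10^(8.94/10) = 7.834
Friis cascade:
  F = 1.352 + (1.726 − 1)/0.7396 + (1.698 − 1)/12.56 = 2.389
NF = 10 log₁₀(2.389) = 3.78 dB

3.78 dB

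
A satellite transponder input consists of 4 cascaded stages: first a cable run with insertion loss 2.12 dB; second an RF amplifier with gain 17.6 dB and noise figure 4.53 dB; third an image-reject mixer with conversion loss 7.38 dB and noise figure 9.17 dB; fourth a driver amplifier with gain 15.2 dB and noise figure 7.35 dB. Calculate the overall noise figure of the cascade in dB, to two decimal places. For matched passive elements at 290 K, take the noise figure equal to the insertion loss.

Convert to linear (a loss of L dB is a gain of −L dB): F_i = 10^(NF_i/10), G_i = 10^(G_i,dB/10)
  Stage 1: F_1 = 10^(2.12/10) = 1.629, G_1 = 10^(−2.12/10) = 0.6138
  Stage 2: F_2 = 10^(4.53/10) = 2.838, G_2 = 10^(17.6/10) = 57.54
  Stage 3: F_3 = 10^(9.17/10) = 8.260, G_3 = 10^(−7.38/10) = 0.1828
  Stage 4: F_4 = 10^(7.35/10) = 5.433, G_4 = 10^(15.2/10) = 33.11
Friis cascade:
  F = 1.629 + (2.838 − 1)/0.6138 + (8.260 − 1)/35.32 + (5.433 − 1)/6.457 = 5.516
NF = 10 log₁₀(5.516) = 7.42 dB

7.42 dB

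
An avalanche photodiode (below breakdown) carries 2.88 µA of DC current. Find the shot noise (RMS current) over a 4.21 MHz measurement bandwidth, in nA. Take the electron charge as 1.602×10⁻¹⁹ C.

1.97 nA

I_n = √(2qI·B)
2qI·B = 2 × 1.602×10⁻¹⁹ × 2.88×10⁻⁶ × 4.21×10⁶ = 3.88×10⁻¹⁸ A²
I_n = √(3.88×10⁻¹⁸) = 1.97×10⁻⁹ A = 1.97 nA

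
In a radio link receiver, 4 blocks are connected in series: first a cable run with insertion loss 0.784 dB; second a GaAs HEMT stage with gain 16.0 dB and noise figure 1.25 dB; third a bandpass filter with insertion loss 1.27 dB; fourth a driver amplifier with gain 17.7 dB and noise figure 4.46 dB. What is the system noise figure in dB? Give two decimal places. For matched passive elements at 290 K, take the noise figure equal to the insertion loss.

Convert to linear (a loss of L dB is a gain of −L dB): F_i = 10^(NF_i/10), G_i = 10^(G_i,dB/10)
  Stage 1: F_1 = 10^(0.784/10) = 1.198, G_1 = 10^(−0.784/10) = 0.8348
  Stage 2: F_2 = 10^(1.25/10) = 1.334, G_2 = 10^(16.0/10) = 39.81
  Stage 3: F_3 = 10^(1.27/10) = 1.340, G_3 = 10^(−1.27/10) = 0.7464
  Stage 4: F_4 = 10^(4.46/10) = 2.793, G_4 = 10^(17.7/10) = 58.88
Friis cascade:
  F = 1.198 + (1.334 − 1)/0.8348 + (1.340 − 1)/33.24 + (2.793 − 1)/24.81 = 1.680
NF = 10 log₁₀(1.680) = 2.25 dB

2.25 dB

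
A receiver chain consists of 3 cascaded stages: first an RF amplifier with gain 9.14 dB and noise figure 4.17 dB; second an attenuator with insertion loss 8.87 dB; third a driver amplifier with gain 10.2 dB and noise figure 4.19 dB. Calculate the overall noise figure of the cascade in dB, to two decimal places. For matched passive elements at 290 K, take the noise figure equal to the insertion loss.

Convert to linear (a loss of L dB is a gain of −L dB): F_i = 10^(NF_i/10), G_i = 10^(G_i,dB/10)
  Stage 1: F_1 = 10^(4.17/10) = 2.612, G_1 = 10^(9.14/10) = 8.204
  Stage 2: F_2 = 10^(8.87/10) = 7.709, G_2 = 10^(−8.87/10) = 0.1297
  Stage 3: F_3 = 10^(4.19/10) = 2.624, G_3 = 10^(10.2/10) = 10.47
Friis cascade:
  F = 2.612 + (7.709 − 1)/8.204 + (2.624 − 1)/1.064 = 4.956
NF = 10 log₁₀(4.956) = 6.95 dB

6.95 dB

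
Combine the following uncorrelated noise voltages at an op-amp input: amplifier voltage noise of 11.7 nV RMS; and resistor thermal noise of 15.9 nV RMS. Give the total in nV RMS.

19.7 nV

Uncorrelated sources add in power (mean-square): V_tot = √(ΣV_i²)
V_tot = √[(1.17×10⁻⁸)² + (1.59×10⁻⁸)²] = 1.97×10⁻⁸ V = 19.7 nV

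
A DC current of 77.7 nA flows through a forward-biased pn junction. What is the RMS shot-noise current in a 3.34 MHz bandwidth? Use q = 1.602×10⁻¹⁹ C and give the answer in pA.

288 pA

I_n = √(2qI·B)
2qI·B = 2 × 1.602×10⁻¹⁹ × 7.77×10⁻⁸ × 3.34×10⁶ = 8.31×10⁻²⁰ A²
I_n = √(8.31×10⁻²⁰) = 2.88×10⁻¹⁰ A = 288 pA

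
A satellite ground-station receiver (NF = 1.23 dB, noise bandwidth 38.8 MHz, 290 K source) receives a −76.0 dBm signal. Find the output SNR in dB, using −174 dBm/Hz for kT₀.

20.9 dB

Noise floor: N = −174 + 10 log₁₀(B) + NF
10 log₁₀(3.88×10⁷) = 75.89 dB
N = −174 + 75.89 + 1.23 = −96.88 dBm
SNR = P_sig − N = −76.0 − (−96.88) = 20.88 dB → 20.9 dB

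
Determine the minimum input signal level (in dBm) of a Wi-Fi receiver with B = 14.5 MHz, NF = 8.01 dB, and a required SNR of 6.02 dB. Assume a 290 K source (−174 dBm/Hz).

−88.4 dBm

Sensitivity = −174 + 10 log₁₀(B) + NF + SNR_min
= −174 + 71.61 + 8.01 + 6.02
= −88.36 dBm → −88.4 dBm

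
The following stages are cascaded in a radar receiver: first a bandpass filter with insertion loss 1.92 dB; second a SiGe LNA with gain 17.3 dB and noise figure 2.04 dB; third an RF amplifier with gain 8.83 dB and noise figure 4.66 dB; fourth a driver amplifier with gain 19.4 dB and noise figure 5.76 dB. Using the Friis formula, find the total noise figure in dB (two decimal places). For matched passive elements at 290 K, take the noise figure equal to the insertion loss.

Convert to linear (a loss of L dB is a gain of −L dB): F_i = 10^(NF_i/10), G_i = 10^(G_i,dB/10)
  Stage 1: F_1 = 10^(1.92/10) = 1.556, G_1 = 10^(−1.92/10) = 0.6427
  Stage 2: F_2 = 10^(2.04/10) = 1.600, G_2 = 10^(17.3/10) = 53.70
  Stage 3: F_3 = 10^(4.66/10) = 2.924, G_3 = 10^(8.83/10) = 7.638
  Stage 4: F_4 = 10^(5.76/10) = 3.767, G_4 = 10^(19.4/10) = 87.10
Friis cascade:
  F = 1.556 + (1.600 − 1)/0.6427 + (2.924 − 1)/34.51 + (3.767 − 1)/263.6 = 2.555
NF = 10 log₁₀(2.555) = 4.07 dB

4.07 dB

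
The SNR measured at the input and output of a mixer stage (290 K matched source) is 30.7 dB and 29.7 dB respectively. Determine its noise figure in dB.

NF (dB) = SNR_in(dB) − SNR_out(dB) when the source is at T₀
NF = 30.7 − 29.7 = 1.0 dB

1.0 dB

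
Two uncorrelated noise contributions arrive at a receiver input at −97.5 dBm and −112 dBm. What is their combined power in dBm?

−97.3 dBm

Convert to linear, add, convert back:
P₁ = 1.78×10⁻¹³ W, P₂ = 6.31×10⁻¹⁵ W
P_tot = 1.84×10⁻¹³ W → 10 log₁₀(P_tot / 10⁻³) = −97.3 dBm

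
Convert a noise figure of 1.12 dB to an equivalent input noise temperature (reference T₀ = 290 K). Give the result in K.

85.3 K

F = 10^(1.12/10) = 1.2942
T_e = (F − 1)·T₀ = (1.2942 − 1) × 290 = 85.3 K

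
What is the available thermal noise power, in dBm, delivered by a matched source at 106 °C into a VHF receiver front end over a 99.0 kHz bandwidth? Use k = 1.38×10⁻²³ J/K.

T = 106 °C + 273.15 = 379.15 K
P_n = kTB = 1.38×10⁻²³ × 379.15 × 9.90×10⁴ = 5.18×10⁻¹⁶ W
In dBm: 10 log₁₀(5.18×10⁻¹⁶ / 10⁻³) = −122.9 dBm

−122.9 dBm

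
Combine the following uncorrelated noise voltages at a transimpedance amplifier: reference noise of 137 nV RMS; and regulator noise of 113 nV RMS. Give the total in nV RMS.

Uncorrelated sources add in power (mean-square): V_tot = √(ΣV_i²)
V_tot = √[(1.37×10⁻⁷)² + (1.13×10⁻⁷)²] = 1.78×10⁻⁷ V = 178 nV

178 nV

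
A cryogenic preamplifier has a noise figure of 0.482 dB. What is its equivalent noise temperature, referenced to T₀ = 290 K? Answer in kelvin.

34.0 K

F = 10^(0.482/10) = 1.11738
T_e = (F − 1)·T₀ = (1.11738 − 1) × 290 = 34.0 K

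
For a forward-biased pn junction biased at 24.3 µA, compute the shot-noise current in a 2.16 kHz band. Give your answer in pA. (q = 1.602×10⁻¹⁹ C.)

130 pA

I_n = √(2qI·B)
2qI·B = 2 × 1.602×10⁻¹⁹ × 2.43×10⁻⁵ × 2.16×10³ = 1.68×10⁻²⁰ A²
I_n = √(1.68×10⁻²⁰) = 1.30×10⁻¹⁰ A = 130 pA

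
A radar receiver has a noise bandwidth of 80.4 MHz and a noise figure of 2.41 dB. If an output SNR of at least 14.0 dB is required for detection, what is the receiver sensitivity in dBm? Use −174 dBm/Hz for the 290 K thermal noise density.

−78.5 dBm

Sensitivity = −174 + 10 log₁₀(B) + NF + SNR_min
= −174 + 79.05 + 2.41 + 14.0
= −78.54 dBm → −78.5 dBm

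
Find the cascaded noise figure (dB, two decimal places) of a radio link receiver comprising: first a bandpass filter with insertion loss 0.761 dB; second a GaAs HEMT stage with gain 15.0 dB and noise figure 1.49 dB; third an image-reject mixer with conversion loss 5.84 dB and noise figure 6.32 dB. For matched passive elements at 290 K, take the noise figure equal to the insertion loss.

2.56 dB

Convert to linear (a loss of L dB is a gain of −L dB): F_i = 10^(NF_i/10), G_i = 10^(G_i,dB/10)
  Stage 1: F_1 = 10^(0.761/10) = 1.192, G_1 = 10^(−0.761/10) = 0.8393
  Stage 2: F_2 = 10^(1.49/10) = 1.409, G_2 = 10^(15.0/10) = 31.62
  Stage 3: F_3 = 10^(6.32/10) = 4.285, G_3 = 10^(−5.84/10) = 0.2606
Friis cascade:
  F = 1.192 + (1.409 − 1)/0.8393 + (4.285 − 1)/26.54 = 1.803
NF = 10 log₁₀(1.803) = 2.56 dB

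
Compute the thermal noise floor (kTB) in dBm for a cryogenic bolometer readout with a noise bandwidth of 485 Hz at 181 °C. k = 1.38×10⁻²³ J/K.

T = 181 °C + 273.15 = 454.15 K
P_n = kTB = 1.38×10⁻²³ × 454.15 × 4.85×10² = 3.04×10⁻¹⁸ W
In dBm: 10 log₁₀(3.04×10⁻¹⁸ / 10⁻³) = −145.2 dBm

−145.2 dBm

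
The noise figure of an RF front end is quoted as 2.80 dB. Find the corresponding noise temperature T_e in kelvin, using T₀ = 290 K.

F = 10^(2.80/10) = 1.90546
T_e = (F − 1)·T₀ = (1.90546 − 1) × 290 = 263 K

263 K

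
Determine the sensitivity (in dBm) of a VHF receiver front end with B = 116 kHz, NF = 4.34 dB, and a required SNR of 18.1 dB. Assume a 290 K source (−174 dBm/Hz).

−100.9 dBm

Sensitivity = −174 + 10 log₁₀(B) + NF + SNR_min
= −174 + 50.64 + 4.34 + 18.1
= −100.92 dBm → −100.9 dBm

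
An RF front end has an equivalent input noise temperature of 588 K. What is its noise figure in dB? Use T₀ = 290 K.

F = 1 + T_e/T₀ = 1 + 588/290 = 3.02759
NF = 10 log₁₀(3.02759) = 4.81 dB

4.81 dB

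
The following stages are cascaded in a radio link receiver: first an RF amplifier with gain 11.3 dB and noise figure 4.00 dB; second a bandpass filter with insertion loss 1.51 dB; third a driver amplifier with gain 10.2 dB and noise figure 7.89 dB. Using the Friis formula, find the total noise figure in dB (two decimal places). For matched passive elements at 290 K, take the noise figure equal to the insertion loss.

4.89 dB

Convert to linear (a loss of L dB is a gain of −L dB): F_i = 10^(NF_i/10), G_i = 10^(G_i,dB/10)
  Stage 1: F_1 = 10^(4.00/10) = 2.512, G_1 = 10^(11.3/10) = 13.49
  Stage 2: F_2 = 10^(1.51/10) = 1.416, G_2 = 10^(−1.51/10) = 0.7063
  Stage 3: F_3 = 10^(7.89/10) = 6.152, G_3 = 10^(10.2/10) = 10.47
Friis cascade:
  F = 2.512 + (1.416 − 1)/13.49 + (6.152 − 1)/9.528 = 3.083
NF = 10 log₁₀(3.083) = 4.89 dB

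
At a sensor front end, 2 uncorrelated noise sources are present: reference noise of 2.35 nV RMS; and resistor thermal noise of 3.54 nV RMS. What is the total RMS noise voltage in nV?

4.25 nV

Uncorrelated sources add in power (mean-square): V_tot = √(ΣV_i²)
V_tot = √[(2.35×10⁻⁹)² + (3.54×10⁻⁹)²] = 4.25×10⁻⁹ V = 4.25 nV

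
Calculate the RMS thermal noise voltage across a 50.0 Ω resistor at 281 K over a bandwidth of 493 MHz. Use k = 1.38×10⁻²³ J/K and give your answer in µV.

19.6 µV

V_n = √(4kTRB)
4kTRB = 4 × 1.38×10⁻²³ × 281 × 5.00×10¹ × 4.93×10⁸ = 3.82×10⁻¹⁰ V²
V_n = √(3.82×10⁻¹⁰) = 1.96×10⁻⁵ V = 19.6 µV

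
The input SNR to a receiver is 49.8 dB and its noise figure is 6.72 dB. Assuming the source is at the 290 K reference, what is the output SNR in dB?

By definition F = SNR_in/SNR_out, so in dB: SNR_out = SNR_in − NF
SNR_out = 49.8 − 6.72 = 43.08 dB

43.08 dB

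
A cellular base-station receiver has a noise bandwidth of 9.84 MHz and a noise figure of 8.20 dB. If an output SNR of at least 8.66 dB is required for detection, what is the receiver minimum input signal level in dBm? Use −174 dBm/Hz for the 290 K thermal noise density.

Sensitivity = −174 + 10 log₁₀(B) + NF + SNR_min
= −174 + 69.93 + 8.20 + 8.66
= −87.21 dBm → −87.2 dBm

−87.2 dBm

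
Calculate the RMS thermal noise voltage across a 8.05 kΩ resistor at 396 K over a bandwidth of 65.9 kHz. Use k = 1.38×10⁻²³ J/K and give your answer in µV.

V_n = √(4kTRB)
4kTRB = 4 × 1.38×10⁻²³ × 396 × 8.05×10³ × 6.59×10⁴ = 1.16×10⁻¹¹ V²
V_n = √(1.16×10⁻¹¹) = 3.41×10⁻⁶ V = 3.41 µV

3.41 µV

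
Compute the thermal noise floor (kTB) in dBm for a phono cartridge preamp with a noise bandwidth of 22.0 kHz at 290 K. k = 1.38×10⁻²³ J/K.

−130.6 dBm

P_n = kTB = 1.38×10⁻²³ × 290 × 2.20×10⁴ = 8.80×10⁻¹⁷ W
In dBm: 10 log₁₀(8.80×10⁻¹⁷ / 10⁻³) = −130.6 dBm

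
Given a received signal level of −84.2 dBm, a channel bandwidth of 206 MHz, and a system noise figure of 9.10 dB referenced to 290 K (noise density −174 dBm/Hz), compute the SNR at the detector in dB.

−2.4 dB

Noise floor: N = −174 + 10 log₁₀(B) + NF
10 log₁₀(2.06×10⁸) = 83.14 dB
N = −174 + 83.14 + 9.10 = −81.76 dBm
SNR = P_sig − N = −84.2 − (−81.76) = −2.44 dB → −2.4 dB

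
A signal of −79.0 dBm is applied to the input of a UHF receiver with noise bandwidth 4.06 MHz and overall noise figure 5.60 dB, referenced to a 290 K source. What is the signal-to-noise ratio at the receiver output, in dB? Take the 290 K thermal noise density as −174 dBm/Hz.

Noise floor: N = −174 + 10 log₁₀(B) + NF
10 log₁₀(4.06×10⁶) = 66.09 dB
N = −174 + 66.09 + 5.60 = −102.31 dBm
SNR = P_sig − N = −79.0 − (−102.31) = 23.31 dB → 23.3 dB

23.3 dB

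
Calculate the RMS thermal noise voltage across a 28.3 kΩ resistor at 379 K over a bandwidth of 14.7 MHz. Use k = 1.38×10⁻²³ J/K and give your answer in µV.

V_n = √(4kTRB)
4kTRB = 4 × 1.38×10⁻²³ × 379 × 2.83×10⁴ × 1.47×10⁷ = 8.70×10⁻⁹ V²
V_n = √(8.70×10⁻⁹) = 9.33×10⁻⁵ V = 93.3 µV

93.3 µV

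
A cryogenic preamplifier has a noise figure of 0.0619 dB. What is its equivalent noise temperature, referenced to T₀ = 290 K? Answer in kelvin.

4.16 K

F = 10^(0.0619/10) = 1.01436
T_e = (F − 1)·T₀ = (1.01436 − 1) × 290 = 4.16 K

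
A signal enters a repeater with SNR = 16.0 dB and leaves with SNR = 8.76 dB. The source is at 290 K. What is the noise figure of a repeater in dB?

7.24 dB

NF (dB) = SNR_in(dB) − SNR_out(dB) when the source is at T₀
NF = 16.0 − 8.76 = 7.24 dB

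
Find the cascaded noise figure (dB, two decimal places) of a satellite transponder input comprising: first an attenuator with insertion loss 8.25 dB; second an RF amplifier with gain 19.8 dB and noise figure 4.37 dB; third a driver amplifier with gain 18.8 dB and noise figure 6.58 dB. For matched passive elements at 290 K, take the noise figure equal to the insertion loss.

Convert to linear (a loss of L dB is a gain of −L dB): F_i = 10^(NF_i/10), G_i = 10^(G_i,dB/10)
  Stage 1: F_1 = 10^(8.25/10) = 6.683, G_1 = 10^(−8.25/10) = 0.1496
  Stage 2: F_2 = 10^(4.37/10) = 2.735, G_2 = 10^(19.8/10) = 95.50
  Stage 3: F_3 = 10^(6.58/10) = 4.550, G_3 = 10^(18.8/10) = 75.86
Friis cascade:
  F = 6.683 + (2.735 − 1)/0.1496 + (4.550 − 1)/14.29 = 18.53
NF = 10 log₁₀(18.53) = 12.68 dB

12.68 dB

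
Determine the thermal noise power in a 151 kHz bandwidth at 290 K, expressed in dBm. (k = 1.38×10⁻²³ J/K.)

P_n = kTB = 1.38×10⁻²³ × 290 × 1.51×10⁵ = 6.04×10⁻¹⁶ W
In dBm: 10 log₁₀(6.04×10⁻¹⁶ / 10⁻³) = −122.2 dBm

−122.2 dBm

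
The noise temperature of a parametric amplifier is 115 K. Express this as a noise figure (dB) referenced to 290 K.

F = 1 + T_e/T₀ = 1 + 115/290 = 1.39655
NF = 10 log₁₀(1.39655) = 1.45 dB

1.45 dB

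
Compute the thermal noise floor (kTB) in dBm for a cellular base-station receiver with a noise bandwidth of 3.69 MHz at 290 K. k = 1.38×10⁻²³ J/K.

P_n = kTB = 1.38×10⁻²³ × 290 × 3.69×10⁶ = 1.48×10⁻¹⁴ W
In dBm: 10 log₁₀(1.48×10⁻¹⁴ / 10⁻³) = −108.3 dBm

−108.3 dBm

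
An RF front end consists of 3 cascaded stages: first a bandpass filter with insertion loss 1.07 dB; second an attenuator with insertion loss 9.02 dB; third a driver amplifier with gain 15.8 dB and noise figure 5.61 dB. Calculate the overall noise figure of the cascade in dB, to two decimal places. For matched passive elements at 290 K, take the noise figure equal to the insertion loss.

15.70 dB

Convert to linear (a loss of L dB is a gain of −L dB): F_i = 10^(NF_i/10), G_i = 10^(G_i,dB/10)
  Stage 1: F_1 = 10^(1.07/10) = 1.279, G_1 = 10^(−1.07/10) = 0.7816
  Stage 2: F_2 = 10^(9.02/10) = 7.980, G_2 = 10^(−9.02/10) = 0.1253
  Stage 3: F_3 = 10^(5.61/10) = 3.639, G_3 = 10^(15.8/10) = 38.02
Friis cascade:
  F = 1.279 + (7.980 − 1)/0.7816 + (3.639 − 1)/0.09795 = 37.15
NF = 10 log₁₀(37.15) = 15.70 dB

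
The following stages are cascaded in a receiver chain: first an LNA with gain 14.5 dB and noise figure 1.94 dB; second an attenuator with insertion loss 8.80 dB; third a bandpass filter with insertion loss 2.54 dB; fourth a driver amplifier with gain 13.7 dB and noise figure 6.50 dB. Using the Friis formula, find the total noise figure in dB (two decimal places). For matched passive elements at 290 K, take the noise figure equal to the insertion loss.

Convert to linear (a loss of L dB is a gain of −L dB): F_i = 10^(NF_i/10), G_i = 10^(G_i,dB/10)
  Stage 1: F_1 = 10^(1.94/10) = 1.563, G_1 = 10^(14.5/10) = 28.18
  Stage 2: F_2 = 10^(8.80/10) = 7.586, G_2 = 10^(−8.80/10) = 0.1318
  Stage 3: F_3 = 10^(2.54/10) = 1.795, G_3 = 10^(−2.54/10) = 0.5572
  Stage 4: F_4 = 10^(6.50/10) = 4.467, G_4 = 10^(13.7/10) = 23.44
Friis cascade:
  F = 1.563 + (7.586 − 1)/28.18 + (1.795 − 1)/3.715 + (4.467 − 1)/2.070 = 3.685
NF = 10 log₁₀(3.685) = 5.66 dB

5.66 dB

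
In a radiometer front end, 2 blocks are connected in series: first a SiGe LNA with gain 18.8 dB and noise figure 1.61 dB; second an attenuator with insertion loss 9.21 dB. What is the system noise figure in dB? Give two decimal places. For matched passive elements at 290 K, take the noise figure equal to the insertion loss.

1.89 dB

Convert to linear (a loss of L dB is a gain of −L dB): F_i = 10^(NF_i/10), G_i = 10^(G_i,dB/10)
  Stage 1: F_1 = 10^(1.61/10) = 1.449, G_1 = 10^(18.8/10) = 75.86
  Stage 2: F_2 = 10^(9.21/10) = 8.337, G_2 = 10^(−9.21/10) = 0.1199
Friis cascade:
  F = 1.449 + (8.337 − 1)/75.86 = 1.545
NF = 10 log₁₀(1.545) = 1.89 dB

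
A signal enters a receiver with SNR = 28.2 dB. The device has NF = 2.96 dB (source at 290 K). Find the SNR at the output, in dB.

By definition F = SNR_in/SNR_out, so in dB: SNR_out = SNR_in − NF
SNR_out = 28.2 − 2.96 = 25.24 dB

25.24 dB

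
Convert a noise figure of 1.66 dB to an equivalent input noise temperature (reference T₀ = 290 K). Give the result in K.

135 K

F = 10^(1.66/10) = 1.46555
T_e = (F − 1)·T₀ = (1.46555 − 1) × 290 = 135 K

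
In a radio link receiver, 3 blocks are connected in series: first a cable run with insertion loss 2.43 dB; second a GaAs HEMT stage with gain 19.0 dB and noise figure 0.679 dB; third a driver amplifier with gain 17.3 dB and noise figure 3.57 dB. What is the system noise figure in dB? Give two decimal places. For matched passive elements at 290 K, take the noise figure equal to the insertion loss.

Convert to linear (a loss of L dB is a gain of −L dB): F_i = 10^(NF_i/10), G_i = 10^(G_i,dB/10)
  Stage 1: F_1 = 10^(2.43/10) = 1.750, G_1 = 10^(−2.43/10) = 0.5715
  Stage 2: F_2 = 10^(0.679/10) = 1.169, G_2 = 10^(19.0/10) = 79.43
  Stage 3: F_3 = 10^(3.57/10) = 2.275, G_3 = 10^(17.3/10) = 53.70
Friis cascade:
  F = 1.750 + (1.169 − 1)/0.5715 + (2.275 − 1)/45.39 = 2.074
NF = 10 log₁₀(2.074) = 3.17 dB

3.17 dB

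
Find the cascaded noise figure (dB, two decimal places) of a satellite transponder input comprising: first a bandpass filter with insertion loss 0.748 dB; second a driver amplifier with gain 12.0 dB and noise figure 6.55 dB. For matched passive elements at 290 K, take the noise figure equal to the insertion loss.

7.30 dB

Convert to linear (a loss of L dB is a gain of −L dB): F_i = 10^(NF_i/10), G_i = 10^(G_i,dB/10)
  Stage 1: F_1 = 10^(0.748/10) = 1.188, G_1 = 10^(−0.748/10) = 0.8418
  Stage 2: F_2 = 10^(6.55/10) = 4.519, G_2 = 10^(12.0/10) = 15.85
Friis cascade:
  F = 1.188 + (4.519 − 1)/0.8418 = 5.368
NF = 10 log₁₀(5.368) = 7.30 dB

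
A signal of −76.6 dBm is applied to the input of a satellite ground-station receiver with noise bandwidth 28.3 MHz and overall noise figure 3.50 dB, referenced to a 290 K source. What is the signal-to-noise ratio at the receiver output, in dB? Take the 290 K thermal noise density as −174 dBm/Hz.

Noise floor: N = −174 + 10 log₁₀(B) + NF
10 log₁₀(2.83×10⁷) = 74.52 dB
N = −174 + 74.52 + 3.50 = −95.98 dBm
SNR = P_sig − N = −76.6 − (−95.98) = 19.38 dB → 19.4 dB

19.4 dB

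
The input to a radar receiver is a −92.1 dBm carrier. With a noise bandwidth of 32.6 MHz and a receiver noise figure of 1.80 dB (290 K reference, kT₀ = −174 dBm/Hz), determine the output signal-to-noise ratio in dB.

5.0 dB

Noise floor: N = −174 + 10 log₁₀(B) + NF
10 log₁₀(3.26×10⁷) = 75.13 dB
N = −174 + 75.13 + 1.80 = −97.07 dBm
SNR = P_sig − N = −92.1 − (−97.07) = 4.97 dB → 5.0 dB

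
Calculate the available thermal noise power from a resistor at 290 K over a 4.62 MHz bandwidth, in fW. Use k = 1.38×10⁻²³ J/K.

18.5 fW

P_n = kTB = 1.38×10⁻²³ × 290 × 4.62×10⁶ = 1.85×10⁻¹⁴ W = 18.5 fW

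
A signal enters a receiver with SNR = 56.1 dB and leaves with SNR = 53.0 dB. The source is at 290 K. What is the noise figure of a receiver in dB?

NF (dB) = SNR_in(dB) − SNR_out(dB) when the source is at T₀
NF = 56.1 − 53.0 = 3.1 dB

3.1 dB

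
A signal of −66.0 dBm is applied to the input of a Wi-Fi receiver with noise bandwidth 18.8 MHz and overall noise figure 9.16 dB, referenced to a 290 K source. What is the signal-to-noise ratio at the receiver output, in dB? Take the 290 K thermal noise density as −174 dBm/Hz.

Noise floor: N = −174 + 10 log₁₀(B) + NF
10 log₁₀(1.88×10⁷) = 72.74 dB
N = −174 + 72.74 + 9.16 = −92.10 dBm
SNR = P_sig − N = −66.0 − (−92.10) = 26.10 dB → 26.1 dB

26.1 dB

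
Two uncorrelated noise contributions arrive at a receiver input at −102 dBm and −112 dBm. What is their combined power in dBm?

−101.6 dBm

Convert to linear, add, convert back:
P₁ = 6.31×10⁻¹⁴ W, P₂ = 6.31×10⁻¹⁵ W
P_tot = 6.94×10⁻¹⁴ W → 10 log₁₀(P_tot / 10⁻³) = −101.6 dBm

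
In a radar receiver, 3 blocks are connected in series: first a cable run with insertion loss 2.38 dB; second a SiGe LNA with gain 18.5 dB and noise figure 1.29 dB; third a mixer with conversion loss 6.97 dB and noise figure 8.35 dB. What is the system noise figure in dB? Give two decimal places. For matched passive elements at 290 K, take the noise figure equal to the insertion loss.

3.93 dB

Convert to linear (a loss of L dB is a gain of −L dB): F_i = 10^(NF_i/10), G_i = 10^(G_i,dB/10)
  Stage 1: F_1 = 10^(2.38/10) = 1.730, G_1 = 10^(−2.38/10) = 0.5781
  Stage 2: F_2 = 10^(1.29/10) = 1.346, G_2 = 10^(18.5/10) = 70.79
  Stage 3: F_3 = 10^(8.35/10) = 6.839, G_3 = 10^(−6.97/10) = 0.2009
Friis cascade:
  F = 1.730 + (1.346 − 1)/0.5781 + (6.839 − 1)/40.93 = 2.471
NF = 10 log₁₀(2.471) = 3.93 dB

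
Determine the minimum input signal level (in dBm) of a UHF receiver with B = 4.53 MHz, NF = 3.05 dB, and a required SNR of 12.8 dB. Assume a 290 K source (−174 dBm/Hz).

−91.6 dBm

Sensitivity = −174 + 10 log₁₀(B) + NF + SNR_min
= −174 + 66.56 + 3.05 + 12.8
= −91.59 dBm → −91.6 dBm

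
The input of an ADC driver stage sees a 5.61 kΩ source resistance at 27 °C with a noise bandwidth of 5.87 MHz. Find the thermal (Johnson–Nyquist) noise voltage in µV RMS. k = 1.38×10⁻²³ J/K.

23.4 µV

T = 27 °C + 273.15 = 300.15 K
V_n = √(4kTRB)
4kTRB = 4 × 1.38×10⁻²³ × 300.15 × 5.61×10³ × 5.87×10⁶ = 5.46×10⁻¹⁰ V²
V_n = √(5.46×10⁻¹⁰) = 2.34×10⁻⁵ V = 23.4 µV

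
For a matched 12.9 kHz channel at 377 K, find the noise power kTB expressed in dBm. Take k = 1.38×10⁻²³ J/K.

P_n = kTB = 1.38×10⁻²³ × 377 × 1.29×10⁴ = 6.71×10⁻¹⁷ W
In dBm: 10 log₁₀(6.71×10⁻¹⁷ / 10⁻³) = −131.7 dBm

−131.7 dBm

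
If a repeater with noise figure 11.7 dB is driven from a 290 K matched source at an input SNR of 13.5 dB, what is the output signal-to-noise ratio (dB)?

1.8 dB

By definition F = SNR_in/SNR_out, so in dB: SNR_out = SNR_in − NF
SNR_out = 13.5 − 11.7 = 1.8 dB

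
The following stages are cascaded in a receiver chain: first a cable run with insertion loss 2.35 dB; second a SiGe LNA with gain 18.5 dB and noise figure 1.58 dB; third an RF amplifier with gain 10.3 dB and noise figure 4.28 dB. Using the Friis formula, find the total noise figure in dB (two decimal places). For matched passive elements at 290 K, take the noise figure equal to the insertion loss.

Convert to linear (a loss of L dB is a gain of −L dB): F_i = 10^(NF_i/10), G_i = 10^(G_i,dB/10)
  Stage 1: F_1 = 10^(2.35/10) = 1.718, G_1 = 10^(−2.35/10) = 0.5821
  Stage 2: F_2 = 10^(1.58/10) = 1.439, G_2 = 10^(18.5/10) = 70.79
  Stage 3: F_3 = 10^(4.28/10) = 2.679, G_3 = 10^(10.3/10) = 10.72
Friis cascade:
  F = 1.718 + (1.439 − 1)/0.5821 + (2.679 − 1)/41.21 = 2.512
NF = 10 log₁₀(2.512) = 4.00 dB

4.00 dB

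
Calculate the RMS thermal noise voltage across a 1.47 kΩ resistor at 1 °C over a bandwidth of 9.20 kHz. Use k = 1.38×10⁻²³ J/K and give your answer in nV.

452 nV

T = 1 °C + 273.15 = 274.15 K
V_n = √(4kTRB)
4kTRB = 4 × 1.38×10⁻²³ × 274.15 × 1.47×10³ × 9.20×10³ = 2.05×10⁻¹³ V²
V_n = √(2.05×10⁻¹³) = 4.52×10⁻⁷ V = 452 nV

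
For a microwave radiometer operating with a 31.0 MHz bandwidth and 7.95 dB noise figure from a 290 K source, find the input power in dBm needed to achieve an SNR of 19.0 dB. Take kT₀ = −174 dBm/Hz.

Sensitivity = −174 + 10 log₁₀(B) + NF + SNR_min
= −174 + 74.91 + 7.95 + 19.0
= −72.14 dBm → −72.1 dBm

−72.1 dBm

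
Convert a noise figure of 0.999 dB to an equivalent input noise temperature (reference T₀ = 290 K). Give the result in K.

F = 10^(0.999/10) = 1.25864
T_e = (F − 1)·T₀ = (1.25864 − 1) × 290 = 75.0 K

75.0 K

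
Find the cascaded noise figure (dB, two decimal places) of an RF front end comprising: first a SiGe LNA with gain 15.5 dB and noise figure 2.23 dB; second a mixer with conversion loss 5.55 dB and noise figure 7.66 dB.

Convert to linear (a loss of L dB is a gain of −L dB): F_i = 10^(NF_i/10), G_i = 10^(G_i,dB/10)
  Stage 1: F_1 = 10^(2.23/10) = 1.671, G_1 = 10^(15.5/10) = 35.48
  Stage 2: F_2 = 10^(7.66/10) = 5.834, G_2 = 10^(−5.55/10) = 0.2786
Friis cascade:
  F = 1.671 + (5.834 − 1)/35.48 = 1.807
NF = 10 log₁₀(1.807) = 2.57 dB

2.57 dB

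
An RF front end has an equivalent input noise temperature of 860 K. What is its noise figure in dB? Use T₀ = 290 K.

F = 1 + T_e/T₀ = 1 + 860/290 = 3.96552
NF = 10 log₁₀(3.96552) = 5.98 dB

5.98 dB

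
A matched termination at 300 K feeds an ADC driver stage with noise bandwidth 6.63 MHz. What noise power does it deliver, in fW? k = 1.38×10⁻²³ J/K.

27.4 fW

P_n = kTB = 1.38×10⁻²³ × 300 × 6.63×10⁶ = 2.74×10⁻¹⁴ W = 27.4 fW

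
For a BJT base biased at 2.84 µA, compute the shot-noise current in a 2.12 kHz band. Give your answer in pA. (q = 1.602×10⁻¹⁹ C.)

I_n = √(2qI·B)
2qI·B = 2 × 1.602×10⁻¹⁹ × 2.84×10⁻⁶ × 2.12×10³ = 1.93×10⁻²¹ A²
I_n = √(1.93×10⁻²¹) = 4.39×10⁻¹¹ A = 43.9 pA

43.9 pA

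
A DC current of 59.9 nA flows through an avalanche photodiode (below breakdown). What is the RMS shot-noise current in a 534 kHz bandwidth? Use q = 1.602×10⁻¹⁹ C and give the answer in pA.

I_n = √(2qI·B)
2qI·B = 2 × 1.602×10⁻¹⁹ × 5.99×10⁻⁸ × 5.34×10⁵ = 1.02×10⁻²⁰ A²
I_n = √(1.02×10⁻²⁰) = 1.01×10⁻¹⁰ A = 101 pA

101 pA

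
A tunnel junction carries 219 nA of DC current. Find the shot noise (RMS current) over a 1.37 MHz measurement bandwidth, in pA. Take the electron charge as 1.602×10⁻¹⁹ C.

I_n = √(2qI·B)
2qI·B = 2 × 1.602×10⁻¹⁹ × 2.19×10⁻⁷ × 1.37×10⁶ = 9.61×10⁻²⁰ A²
I_n = √(9.61×10⁻²⁰) = 3.10×10⁻¹⁰ A = 310 pA

310 pA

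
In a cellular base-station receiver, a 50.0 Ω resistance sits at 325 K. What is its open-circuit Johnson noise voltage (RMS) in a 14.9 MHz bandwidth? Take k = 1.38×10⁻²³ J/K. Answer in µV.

V_n = √(4kTRB)
4kTRB = 4 × 1.38×10⁻²³ × 325 × 5.00×10¹ × 1.49×10⁷ = 1.34×10⁻¹¹ V²
V_n = √(1.34×10⁻¹¹) = 3.66×10⁻⁶ V = 3.66 µV

3.66 µV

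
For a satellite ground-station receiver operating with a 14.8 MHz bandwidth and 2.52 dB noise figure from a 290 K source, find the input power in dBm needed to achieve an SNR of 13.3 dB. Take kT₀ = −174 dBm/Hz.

Sensitivity = −174 + 10 log₁₀(B) + NF + SNR_min
= −174 + 71.7 + 2.52 + 13.3
= −86.48 dBm → −86.5 dBm

−86.5 dBm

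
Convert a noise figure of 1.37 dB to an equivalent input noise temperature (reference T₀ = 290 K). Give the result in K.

108 K

F = 10^(1.37/10) = 1.37088
T_e = (F − 1)·T₀ = (1.37088 − 1) × 290 = 108 K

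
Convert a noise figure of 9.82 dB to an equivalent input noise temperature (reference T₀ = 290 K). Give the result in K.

2492 K

F = 10^(9.82/10) = 9.59401
T_e = (F − 1)·T₀ = (9.59401 − 1) × 290 = 2492 K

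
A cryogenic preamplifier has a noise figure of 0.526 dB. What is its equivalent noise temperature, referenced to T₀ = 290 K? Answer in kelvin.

F = 10^(0.526/10) = 1.12876
T_e = (F − 1)·T₀ = (1.12876 − 1) × 290 = 37.3 K

37.3 K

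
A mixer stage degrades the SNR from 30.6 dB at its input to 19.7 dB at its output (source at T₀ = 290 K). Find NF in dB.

NF (dB) = SNR_in(dB) − SNR_out(dB) when the source is at T₀
NF = 30.6 − 19.7 = 10.9 dB

10.9 dB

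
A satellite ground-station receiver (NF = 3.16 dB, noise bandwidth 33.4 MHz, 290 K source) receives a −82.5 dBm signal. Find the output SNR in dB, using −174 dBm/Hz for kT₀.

13.1 dB

Noise floor: N = −174 + 10 log₁₀(B) + NF
10 log₁₀(3.34×10⁷) = 75.24 dB
N = −174 + 75.24 + 3.16 = −95.60 dBm
SNR = P_sig − N = −82.5 − (−95.60) = 13.10 dB → 13.1 dB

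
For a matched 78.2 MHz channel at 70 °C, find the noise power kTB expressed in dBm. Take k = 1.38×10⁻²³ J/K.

−94.3 dBm

T = 70 °C + 273.15 = 343.15 K
P_n = kTB = 1.38×10⁻²³ × 343.15 × 7.82×10⁷ = 3.70×10⁻¹³ W
In dBm: 10 log₁₀(3.70×10⁻¹³ / 10⁻³) = −94.3 dBm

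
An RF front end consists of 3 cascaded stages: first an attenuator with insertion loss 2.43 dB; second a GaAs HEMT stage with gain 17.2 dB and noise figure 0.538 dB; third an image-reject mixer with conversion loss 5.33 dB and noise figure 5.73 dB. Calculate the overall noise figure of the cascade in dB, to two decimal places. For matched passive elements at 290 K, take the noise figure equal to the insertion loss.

Convert to linear (a loss of L dB is a gain of −L dB): F_i = 10^(NF_i/10), G_i = 10^(G_i,dB/10)
  Stage 1: F_1 = 10^(2.43/10) = 1.750, G_1 = 10^(−2.43/10) = 0.5715
  Stage 2: F_2 = 10^(0.538/10) = 1.132, G_2 = 10^(17.2/10) = 52.48
  Stage 3: F_3 = 10^(5.73/10) = 3.741, G_3 = 10^(−5.33/10) = 0.2931
Friis cascade:
  F = 1.750 + (1.132 − 1)/0.5715 + (3.741 − 1)/29.99 = 2.072
NF = 10 log₁₀(2.072) = 3.16 dB

3.16 dB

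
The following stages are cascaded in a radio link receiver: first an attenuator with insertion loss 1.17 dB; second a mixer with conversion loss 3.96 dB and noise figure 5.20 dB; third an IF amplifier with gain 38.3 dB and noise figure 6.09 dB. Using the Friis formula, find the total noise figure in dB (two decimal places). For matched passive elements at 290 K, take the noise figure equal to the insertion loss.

11.56 dB

Convert to linear (a loss of L dB is a gain of −L dB): F_i = 10^(NF_i/10), G_i = 10^(G_i,dB/10)
  Stage 1: F_1 = 10^(1.17/10) = 1.309, G_1 = 10^(−1.17/10) = 0.7638
  Stage 2: F_2 = 10^(5.20/10) = 3.311, G_2 = 10^(−3.96/10) = 0.4018
  Stage 3: F_3 = 10^(6.09/10) = 4.064, G_3 = 10^(38.3/10) = 6761
Friis cascade:
  F = 1.309 + (3.311 − 1)/0.7638 + (4.064 − 1)/0.3069 = 14.32
NF = 10 log₁₀(14.32) = 11.56 dB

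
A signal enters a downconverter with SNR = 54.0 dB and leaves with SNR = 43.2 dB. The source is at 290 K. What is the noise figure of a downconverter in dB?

NF (dB) = SNR_in(dB) − SNR_out(dB) when the source is at T₀
NF = 54.0 − 43.2 = 10.8 dB

10.8 dB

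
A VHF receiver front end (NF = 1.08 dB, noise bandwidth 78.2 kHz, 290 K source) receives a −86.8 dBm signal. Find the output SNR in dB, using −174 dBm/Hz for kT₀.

Noise floor: N = −174 + 10 log₁₀(B) + NF
10 log₁₀(7.82×10⁴) = 48.93 dB
N = −174 + 48.93 + 1.08 = −123.99 dBm
SNR = P_sig − N = −86.8 − (−123.99) = 37.19 dB → 37.2 dB

37.2 dB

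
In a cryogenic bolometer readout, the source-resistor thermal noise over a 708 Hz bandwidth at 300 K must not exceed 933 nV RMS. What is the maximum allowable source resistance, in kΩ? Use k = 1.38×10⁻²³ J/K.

74.2 kΩ

Johnson–Nyquist: V_n = √(4kTRB) ⇒ R = V_n² / (4kTB)
4kTB = 4 × 1.38×10⁻²³ × 300 × 7.08×10² = 1.17×10⁻¹⁷
R = (9.33×10⁻⁷)² / 1.17×10⁻¹⁷ = 7.42×10⁴ Ω = 74.2 kΩ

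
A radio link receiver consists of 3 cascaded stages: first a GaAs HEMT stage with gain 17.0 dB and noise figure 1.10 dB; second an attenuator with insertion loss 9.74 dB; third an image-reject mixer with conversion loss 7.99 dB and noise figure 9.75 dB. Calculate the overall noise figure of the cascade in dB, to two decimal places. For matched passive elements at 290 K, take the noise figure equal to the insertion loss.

4.83 dB

Convert to linear (a loss of L dB is a gain of −L dB): F_i = 10^(NF_i/10), G_i = 10^(G_i,dB/10)
  Stage 1: F_1 = 10^(1.10/10) = 1.288, G_1 = 10^(17.0/10) = 50.12
  Stage 2: F_2 = 10^(9.74/10) = 9.419, G_2 = 10^(−9.74/10) = 0.1062
  Stage 3: F_3 = 10^(9.75/10) = 9.441, G_3 = 10^(−7.99/10) = 0.1589
Friis cascade:
  F = 1.288 + (9.419 − 1)/50.12 + (9.441 − 1)/5.321 = 3.042
NF = 10 log₁₀(3.042) = 4.83 dB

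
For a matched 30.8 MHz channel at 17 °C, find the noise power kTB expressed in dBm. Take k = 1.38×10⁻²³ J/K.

T = 17 °C + 273.15 = 290.15 K
P_n = kTB = 1.38×10⁻²³ × 290.15 × 3.08×10⁷ = 1.23×10⁻¹³ W
In dBm: 10 log₁₀(1.23×10⁻¹³ / 10⁻³) = −99.1 dBm

−99.1 dBm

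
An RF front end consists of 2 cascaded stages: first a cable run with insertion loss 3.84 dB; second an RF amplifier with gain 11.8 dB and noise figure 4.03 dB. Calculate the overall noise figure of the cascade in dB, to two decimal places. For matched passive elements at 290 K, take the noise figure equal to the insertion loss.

7.87 dB

Convert to linear (a loss of L dB is a gain of −L dB): F_i = 10^(NF_i/10), G_i = 10^(G_i,dB/10)
  Stage 1: F_1 = 10^(3.84/10) = 2.421, G_1 = 10^(−3.84/10) = 0.4130
  Stage 2: F_2 = 10^(4.03/10) = 2.529, G_2 = 10^(11.8/10) = 15.14
Friis cascade:
  F = 2.421 + (2.529 − 1)/0.4130 = 6.124
NF = 10 log₁₀(6.124) = 7.87 dB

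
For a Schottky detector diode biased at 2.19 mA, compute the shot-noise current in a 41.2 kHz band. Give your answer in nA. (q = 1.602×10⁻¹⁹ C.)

I_n = √(2qI·B)
2qI·B = 2 × 1.602×10⁻¹⁹ × 2.19×10⁻³ × 4.12×10⁴ = 2.89×10⁻¹⁷ A²
I_n = √(2.89×10⁻¹⁷) = 5.38×10⁻⁹ A = 5.38 nA

5.38 nA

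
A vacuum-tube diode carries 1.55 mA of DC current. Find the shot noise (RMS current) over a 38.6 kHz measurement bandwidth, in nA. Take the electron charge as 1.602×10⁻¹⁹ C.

I_n = √(2qI·B)
2qI·B = 2 × 1.602×10⁻¹⁹ × 1.55×10⁻³ × 3.86×10⁴ = 1.92×10⁻¹⁷ A²
I_n = √(1.92×10⁻¹⁷) = 4.38×10⁻⁹ A = 4.38 nA

4.38 nA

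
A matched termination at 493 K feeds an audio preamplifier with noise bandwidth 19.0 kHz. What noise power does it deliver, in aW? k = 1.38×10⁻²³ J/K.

P_n = kTB = 1.38×10⁻²³ × 493 × 1.90×10⁴ = 1.29×10⁻¹⁶ W = 129 aW

129 aW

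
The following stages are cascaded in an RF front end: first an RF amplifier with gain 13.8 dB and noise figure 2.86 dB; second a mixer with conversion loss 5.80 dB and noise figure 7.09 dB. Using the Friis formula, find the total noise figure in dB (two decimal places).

Convert to linear (a loss of L dB is a gain of −L dB): F_i = 10^(NF_i/10), G_i = 10^(G_i,dB/10)
  Stage 1: F_1 = 10^(2.86/10) = 1.932, G_1 = 10^(13.8/10) = 23.99
  Stage 2: F_2 = 10^(7.09/10) = 5.117, G_2 = 10^(−5.80/10) = 0.2630
Friis cascade:
  F = 1.932 + (5.117 − 1)/23.99 = 2.104
NF = 10 log₁₀(2.104) = 3.23 dB

3.23 dB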